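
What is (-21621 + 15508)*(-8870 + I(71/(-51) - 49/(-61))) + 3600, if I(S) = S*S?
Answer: 524795246899798/9678321 ≈ 5.4224e+7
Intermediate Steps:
I(S) = S²
(-21621 + 15508)*(-8870 + I(71/(-51) - 49/(-61))) + 3600 = (-21621 + 15508)*(-8870 + (71/(-51) - 49/(-61))²) + 3600 = -6113*(-8870 + (71*(-1/51) - 49*(-1/61))²) + 3600 = -6113*(-8870 + (-71/51 + 49/61)²) + 3600 = -6113*(-8870 + (-1832/3111)²) + 3600 = -6113*(-8870 + 3356224/9678321) + 3600 = -6113*(-85843351046/9678321) + 3600 = 524760404944198/9678321 + 3600 = 524795246899798/9678321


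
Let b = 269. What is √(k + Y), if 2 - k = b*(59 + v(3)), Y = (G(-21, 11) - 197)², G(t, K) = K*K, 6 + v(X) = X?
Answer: I*√9286 ≈ 96.364*I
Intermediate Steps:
v(X) = -6 + X
G(t, K) = K²
Y = 5776 (Y = (11² - 197)² = (121 - 197)² = (-76)² = 5776)
k = -15062 (k = 2 - 269*(59 + (-6 + 3)) = 2 - 269*(59 - 3) = 2 - 269*56 = 2 - 1*15064 = 2 - 15064 = -15062)
√(k + Y) = √(-15062 + 5776) = √(-9286) = I*√9286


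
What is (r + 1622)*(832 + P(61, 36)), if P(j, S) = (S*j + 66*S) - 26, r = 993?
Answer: 14063470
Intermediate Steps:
P(j, S) = -26 + 66*S + S*j (P(j, S) = (66*S + S*j) - 26 = -26 + 66*S + S*j)
(r + 1622)*(832 + P(61, 36)) = (993 + 1622)*(832 + (-26 + 66*36 + 36*61)) = 2615*(832 + (-26 + 2376 + 2196)) = 2615*(832 + 4546) = 2615*5378 = 14063470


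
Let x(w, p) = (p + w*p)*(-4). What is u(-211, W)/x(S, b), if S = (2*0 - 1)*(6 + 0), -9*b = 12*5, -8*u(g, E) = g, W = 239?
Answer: -633/3200 ≈ -0.19781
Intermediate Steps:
u(g, E) = -g/8
b = -20/3 (b = -4*5/3 = -⅑*60 = -20/3 ≈ -6.6667)
S = -6 (S = (0 - 1)*6 = -1*6 = -6)
x(w, p) = -4*p - 4*p*w (x(w, p) = (p + p*w)*(-4) = -4*p - 4*p*w)
u(-211, W)/x(S, b) = (-⅛*(-211))/((-4*(-20/3)*(1 - 6))) = 211/(8*((-4*(-20/3)*(-5)))) = 211/(8*(-400/3)) = (211/8)*(-3/400) = -633/3200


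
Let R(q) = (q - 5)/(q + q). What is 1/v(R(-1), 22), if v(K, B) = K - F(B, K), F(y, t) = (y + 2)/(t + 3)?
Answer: -1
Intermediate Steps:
F(y, t) = (2 + y)/(3 + t)
R(q) = (-5 + q)/(2*q) (R(q) = (-5 + q)/((2*q)) = (-5 + q)*(1/(2*q)) = (-5 + q)/(2*q))
v(K, B) = K - (2 + B)/(3 + K)
1/v(R(-1), 22) = 1/((-2 - 1*22 + ((½)*(-5 - 1)/(-1))*(3 + (½)*(-5 - 1)/(-1)))/(3 + (½)*(-5 - 1)/(-1))) = 1/((-2 - 22 + ((½)*(-1)*(-6))*(3 + (½)*(-1)*(-6)))/(3 + (½)*(-1)*(-6))) = 1/((-2 - 22 + 3*(3 + 3))/(3 + 3)) = 1/((-2 - 22 + 3*6)/6) = 1/((-2 - 22 + 18)/6) = 1/((⅙)*(-6)) = 1/(-1) = -1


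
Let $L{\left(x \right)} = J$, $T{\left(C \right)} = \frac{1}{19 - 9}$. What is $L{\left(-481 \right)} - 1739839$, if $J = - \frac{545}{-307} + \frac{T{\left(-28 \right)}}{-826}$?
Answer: $- \frac{4411914031587}{2535820} \approx -1.7398 \cdot 10^{6}$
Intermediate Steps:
$T{\left(C \right)} = \frac{1}{10}$
$J = \frac{4501393}{2535820}$ ($J = - \frac{545}{-307} + \frac{1}{10 \left(-826\right)} = \left(-545\right) \left(- \frac{1}{307}\right) + \frac{1}{10} \left(- \frac{1}{826}\right) = \frac{545}{307} - \frac{1}{8260} = \frac{4501393}{2535820} \approx 1.7751$)
$L{\left(x \right)} = \frac{4501393}{2535820}$
$L{\left(-481 \right)} - 1739839 = \frac{4501393}{2535820} - 1739839 = - \frac{4411914031587}{2535820}$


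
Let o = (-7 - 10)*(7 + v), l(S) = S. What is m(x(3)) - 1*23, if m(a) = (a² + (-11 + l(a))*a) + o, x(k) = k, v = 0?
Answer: -157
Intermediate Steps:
o = -119 (o = (-7 - 10)*(7 + 0) = -17*7 = -119)
m(a) = -119 + a² + a*(-11 + a) (m(a) = (a² + (-11 + a)*a) - 119 = (a² + a*(-11 + a)) - 119 = -119 + a² + a*(-11 + a))
m(x(3)) - 1*23 = (-119 - 11*3 + 2*3²) - 1*23 = (-119 - 33 + 2*9) - 23 = (-119 - 33 + 18) - 23 = -134 - 23 = -157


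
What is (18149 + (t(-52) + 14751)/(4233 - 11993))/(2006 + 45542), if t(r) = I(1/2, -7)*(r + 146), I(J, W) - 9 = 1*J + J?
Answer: 140820549/368972480 ≈ 0.38166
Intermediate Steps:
I(J, W) = 9 + 2*J (I(J, W) = 9 + (1*J + J) = 9 + (J + J) = 9 + 2*J)
t(r) = 1460 + 10*r (t(r) = (9 + 2/2)*(r + 146) = (9 + 2*(½))*(146 + r) = (9 + 1)*(146 + r) = 10*(146 + r) = 1460 + 10*r)
(18149 + (t(-52) + 14751)/(4233 - 11993))/(2006 + 45542) = (18149 + ((1460 + 10*(-52)) + 14751)/(4233 - 11993))/(2006 + 45542) = (18149 + ((1460 - 520) + 14751)/(-7760))/47548 = (18149 + (940 + 14751)*(-1/7760))*(1/47548) = (18149 + 15691*(-1/7760))*(1/47548) = (18149 - 15691/7760)*(1/47548) = (140820549/7760)*(1/47548) = 140820549/368972480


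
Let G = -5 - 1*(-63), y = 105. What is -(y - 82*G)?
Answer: 4651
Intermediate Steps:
G = 58 (G = -5 + 63 = 58)
-(y - 82*G) = -(105 - 82*58) = -(105 - 4756) = -1*(-4651) = 4651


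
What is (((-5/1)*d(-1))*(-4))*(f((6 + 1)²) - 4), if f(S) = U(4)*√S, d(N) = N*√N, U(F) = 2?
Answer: -200*I ≈ -200.0*I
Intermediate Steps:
d(N) = N^(3/2)
f(S) = 2*√S
(((-5/1)*d(-1))*(-4))*(f((6 + 1)²) - 4) = (((-5/1)*(-1)^(3/2))*(-4))*(2*√((6 + 1)²) - 4) = (((-5*1)*(-I))*(-4))*(2*√(7²) - 4) = (-(-5)*I*(-4))*(2*√49 - 4) = ((5*I)*(-4))*(2*7 - 4) = (-20*I)*(14 - 4) = -20*I*10 = -200*I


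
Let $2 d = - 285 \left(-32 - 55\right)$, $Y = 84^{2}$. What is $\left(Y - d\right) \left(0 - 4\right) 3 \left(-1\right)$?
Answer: $-64098$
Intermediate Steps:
$Y = 7056$
$d = \frac{24795}{2}$ ($d = \frac{\left(-285\right) \left(-32 - 55\right)}{2} = \frac{\left(-285\right) \left(-87\right)}{2} = \frac{1}{2} \cdot 24795 = \frac{24795}{2} \approx 12398.0$)
$\left(Y - d\right) \left(0 - 4\right) 3 \left(-1\right) = \left(7056 - \frac{24795}{2}\right) \left(0 - 4\right) 3 \left(-1\right) = \left(7056 - \frac{24795}{2}\right) \left(-4\right) 3 \left(-1\right) = - \frac{10683 \left(\left(-12\right) \left(-1\right)\right)}{2} = \left(- \frac{10683}{2}\right) 12 = -64098$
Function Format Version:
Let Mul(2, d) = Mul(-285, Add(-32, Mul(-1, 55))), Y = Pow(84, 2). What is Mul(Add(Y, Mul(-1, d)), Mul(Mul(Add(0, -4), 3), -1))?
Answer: -64098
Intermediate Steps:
Y = 7056
d = Rational(24795, 2) (d = Mul(Rational(1, 2), Mul(-285, Add(-32, Mul(-1, 55)))) = Mul(Rational(1, 2), Mul(-285, Add(-32, -55))) = Mul(Rational(1, 2), Mul(-285, -87)) = Mul(Rational(1, 2), 24795) = Rational(24795, 2) ≈ 12398.)
Mul(Add(Y, Mul(-1, d)), Mul(Mul(Add(0, -4), 3), -1)) = Mul(Add(7056, Mul(-1, Rational(24795, 2))), Mul(Mul(Add(0, -4), 3), -1)) = Mul(Add(7056, Rational(-24795, 2)), Mul(Mul(-4, 3), -1)) = Mul(Rational(-10683, 2), Mul(-12, -1)) = Mul(Rational(-10683, 2), 12) = -64098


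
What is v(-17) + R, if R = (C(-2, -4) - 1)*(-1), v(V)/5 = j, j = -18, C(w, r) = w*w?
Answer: -93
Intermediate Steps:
C(w, r) = w²
v(V) = -90 (v(V) = 5*(-18) = -90)
R = -3 (R = ((-2)² - 1)*(-1) = (4 - 1)*(-1) = 3*(-1) = -3)
v(-17) + R = -90 - 3 = -93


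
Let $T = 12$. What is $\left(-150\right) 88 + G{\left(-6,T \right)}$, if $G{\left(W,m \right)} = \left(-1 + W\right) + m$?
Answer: $-13195$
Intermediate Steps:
$G{\left(W,m \right)} = -1 + W + m$
$\left(-150\right) 88 + G{\left(-6,T \right)} = \left(-150\right) 88 - -5 = -13200 + 5 = -13195$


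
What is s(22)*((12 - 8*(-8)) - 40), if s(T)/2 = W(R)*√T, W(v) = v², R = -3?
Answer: 648*√22 ≈ 3039.4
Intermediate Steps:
s(T) = 18*√T (s(T) = 2*((-3)²*√T) = 2*(9*√T) = 18*√T)
s(22)*((12 - 8*(-8)) - 40) = (18*√22)*((12 - 8*(-8)) - 40) = (18*√22)*((12 + 64) - 40) = (18*√22)*(76 - 40) = (18*√22)*36 = 648*√22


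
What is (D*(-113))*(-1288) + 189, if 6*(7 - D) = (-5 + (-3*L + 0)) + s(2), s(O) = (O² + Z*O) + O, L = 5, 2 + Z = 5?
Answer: 3639167/3 ≈ 1.2131e+6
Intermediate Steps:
Z = 3 (Z = -2 + 5 = 3)
s(O) = O² + 4*O (s(O) = (O² + 3*O) + O = O² + 4*O)
D = 25/3 (D = 7 - ((-5 + (-3*5 + 0)) + 2*(4 + 2))/6 = 7 - ((-5 + (-15 + 0)) + 2*6)/6 = 7 - ((-5 - 15) + 12)/6 = 7 - (-20 + 12)/6 = 7 - ⅙*(-8) = 7 + 4/3 = 25/3 ≈ 8.3333)
(D*(-113))*(-1288) + 189 = ((25/3)*(-113))*(-1288) + 189 = -2825/3*(-1288) + 189 = 3638600/3 + 189 = 3639167/3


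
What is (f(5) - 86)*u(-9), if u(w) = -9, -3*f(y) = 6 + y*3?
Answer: 837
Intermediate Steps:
f(y) = -2 - y (f(y) = -(6 + y*3)/3 = -(6 + 3*y)/3 = -2 - y)
(f(5) - 86)*u(-9) = ((-2 - 1*5) - 86)*(-9) = ((-2 - 5) - 86)*(-9) = (-7 - 86)*(-9) = -93*(-9) = 837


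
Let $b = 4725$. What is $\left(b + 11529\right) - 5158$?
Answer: $11096$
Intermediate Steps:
$\left(b + 11529\right) - 5158 = \left(4725 + 11529\right) - 5158 = 16254 - 5158 = 11096$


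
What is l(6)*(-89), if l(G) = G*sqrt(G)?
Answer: -534*sqrt(6) ≈ -1308.0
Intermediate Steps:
l(G) = G**(3/2)
l(6)*(-89) = 6**(3/2)*(-89) = (6*sqrt(6))*(-89) = -534*sqrt(6)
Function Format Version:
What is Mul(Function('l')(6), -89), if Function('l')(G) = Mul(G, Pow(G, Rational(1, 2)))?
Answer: Mul(-534, Pow(6, Rational(1, 2))) ≈ -1308.0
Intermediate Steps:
Function('l')(G) = Pow(G, Rational(3, 2))
Mul(Function('l')(6), -89) = Mul(Pow(6, Rational(3, 2)), -89) = Mul(Mul(6, Pow(6, Rational(1, 2))), -89) = Mul(-534, Pow(6, Rational(1, 2)))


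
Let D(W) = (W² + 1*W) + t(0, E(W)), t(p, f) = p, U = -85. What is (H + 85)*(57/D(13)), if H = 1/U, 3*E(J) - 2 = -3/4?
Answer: 29412/1105 ≈ 26.617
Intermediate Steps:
E(J) = 5/12 (E(J) = ⅔ + (-3/4)/3 = ⅔ + (-3*¼)/3 = ⅔ + (⅓)*(-¾) = ⅔ - ¼ = 5/12)
H = -1/85 (H = 1/(-85) = -1/85 ≈ -0.011765)
D(W) = W + W² (D(W) = (W² + 1*W) + 0 = (W² + W) + 0 = (W + W²) + 0 = W + W²)
(H + 85)*(57/D(13)) = (-1/85 + 85)*(57/((13*(1 + 13)))) = 7224*(57/((13*14)))/85 = 7224*(57/182)/85 = 7224*(57*(1/182))/85 = (7224/85)*(57/182) = 29412/1105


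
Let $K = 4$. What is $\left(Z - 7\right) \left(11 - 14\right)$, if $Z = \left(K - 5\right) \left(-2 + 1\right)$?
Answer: $18$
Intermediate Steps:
$Z = 1$ ($Z = \left(4 - 5\right) \left(-2 + 1\right) = \left(-1\right) \left(-1\right) = 1$)
$\left(Z - 7\right) \left(11 - 14\right) = \left(1 - 7\right) \left(11 - 14\right) = \left(1 - 7\right) \left(-3\right) = \left(-6\right) \left(-3\right) = 18$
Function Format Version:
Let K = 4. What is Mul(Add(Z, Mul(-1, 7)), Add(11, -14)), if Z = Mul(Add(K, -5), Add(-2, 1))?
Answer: 18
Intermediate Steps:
Z = 1 (Z = Mul(Add(4, -5), Add(-2, 1)) = Mul(-1, -1) = 1)
Mul(Add(Z, Mul(-1, 7)), Add(11, -14)) = Mul(Add(1, Mul(-1, 7)), Add(11, -14)) = Mul(Add(1, -7), -3) = Mul(-6, -3) = 18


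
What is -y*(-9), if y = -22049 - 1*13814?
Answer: -322767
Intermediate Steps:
y = -35863 (y = -22049 - 13814 = -35863)
-y*(-9) = -(-35863)*(-9) = -1*322767 = -322767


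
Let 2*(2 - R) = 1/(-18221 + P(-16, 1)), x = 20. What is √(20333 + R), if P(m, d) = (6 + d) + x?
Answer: √6731324977157/18194 ≈ 142.60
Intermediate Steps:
P(m, d) = 26 + d (P(m, d) = (6 + d) + 20 = 26 + d)
R = 72777/36388 (R = 2 - 1/(2*(-18221 + (26 + 1))) = 2 - 1/(2*(-18221 + 27)) = 2 - ½/(-18194) = 2 - ½*(-1/18194) = 2 + 1/36388 = 72777/36388 ≈ 2.0000)
√(20333 + R) = √(20333 + 72777/36388) = √(739949981/36388) = √6731324977157/18194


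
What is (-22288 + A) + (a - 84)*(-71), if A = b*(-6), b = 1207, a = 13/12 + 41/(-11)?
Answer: -3085933/132 ≈ -23378.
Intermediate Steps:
a = -349/132 (a = 13*(1/12) + 41*(-1/11) = 13/12 - 41/11 = -349/132 ≈ -2.6439)
A = -7242 (A = 1207*(-6) = -7242)
(-22288 + A) + (a - 84)*(-71) = (-22288 - 7242) + (-349/132 - 84)*(-71) = -29530 - 11437/132*(-71) = -29530 + 812027/132 = -3085933/132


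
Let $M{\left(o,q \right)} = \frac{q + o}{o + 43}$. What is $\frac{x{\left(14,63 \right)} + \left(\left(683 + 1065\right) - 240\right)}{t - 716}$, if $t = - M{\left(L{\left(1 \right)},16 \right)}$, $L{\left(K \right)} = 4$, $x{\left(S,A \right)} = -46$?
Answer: $- \frac{34357}{16836} \approx -2.0407$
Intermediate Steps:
$M{\left(o,q \right)} = \frac{o + q}{43 + o}$
$t = - \frac{20}{47}$ ($t = - \frac{4 + 16}{43 + 4} = - \frac{20}{47} \approx -0.42553$)
$\frac{x{\left(14,63 \right)} + \left(\left(683 + 1065\right) - 240\right)}{t - 716} = \frac{-46 + \left(\left(683 + 1065\right) - 240\right)}{- \frac{20}{47} - 716} = \frac{-46 + \left(1748 - 240\right)}{- \frac{33672}{47}} = \left(-46 + 1508\right) \left(- \frac{47}{33672}\right) = 1462 \left(- \frac{47}{33672}\right) = - \frac{34357}{16836}$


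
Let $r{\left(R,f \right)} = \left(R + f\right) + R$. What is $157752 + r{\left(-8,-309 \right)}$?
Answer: $157427$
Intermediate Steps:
$r{\left(R,f \right)} = f + 2 R$
$157752 + r{\left(-8,-309 \right)} = 157752 + \left(-309 + 2 \left(-8\right)\right) = 157752 - 325 = 157427$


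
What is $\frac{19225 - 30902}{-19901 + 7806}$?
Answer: $\frac{11677}{12095} \approx 0.96544$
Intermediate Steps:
$\frac{19225 - 30902}{-19901 + 7806} = - \frac{11677}{-12095} = \left(-11677\right) \left(- \frac{1}{12095}\right) = \frac{11677}{12095}$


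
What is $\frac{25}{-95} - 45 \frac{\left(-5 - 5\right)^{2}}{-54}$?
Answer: $\frac{4735}{57} \approx 83.07$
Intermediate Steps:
$\frac{25}{-95} - 45 \frac{\left(-5 - 5\right)^{2}}{-54} = 25 \left(- \frac{1}{95}\right) - 45 \left(-10\right)^{2} \left(- \frac{1}{54}\right) = - \frac{5}{19} - 45 \cdot 100 \left(- \frac{1}{54}\right) = - \frac{5}{19} - - \frac{250}{3} = - \frac{5}{19} + \frac{250}{3} = \frac{4735}{57}$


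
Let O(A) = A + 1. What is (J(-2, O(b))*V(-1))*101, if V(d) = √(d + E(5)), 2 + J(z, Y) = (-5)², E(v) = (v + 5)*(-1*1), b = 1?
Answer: 2323*I*√11 ≈ 7704.5*I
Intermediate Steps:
E(v) = -5 - v (E(v) = (5 + v)*(-1) = -5 - v)
O(A) = 1 + A
J(z, Y) = 23 (J(z, Y) = -2 + (-5)² = -2 + 25 = 23)
V(d) = √(-10 + d) (V(d) = √(d + (-5 - 1*5)) = √(d + (-5 - 5)) = √(d - 10) = √(-10 + d))
(J(-2, O(b))*V(-1))*101 = (23*√(-10 - 1))*101 = (23*√(-11))*101 = (23*(I*√11))*101 = (23*I*√11)*101 = 2323*I*√11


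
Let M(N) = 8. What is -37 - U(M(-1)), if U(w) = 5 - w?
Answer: -34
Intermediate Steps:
-37 - U(M(-1)) = -37 - (5 - 1*8) = -37 - (5 - 8) = -37 - 1*(-3) = -37 + 3 = -34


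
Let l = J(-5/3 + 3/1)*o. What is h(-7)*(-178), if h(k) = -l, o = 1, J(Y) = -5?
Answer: -890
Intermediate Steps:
l = -5 (l = -5*1 = -5)
h(k) = 5 (h(k) = -1*(-5) = 5)
h(-7)*(-178) = 5*(-178) = -890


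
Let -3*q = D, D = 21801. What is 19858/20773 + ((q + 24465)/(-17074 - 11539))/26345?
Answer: 14968791499076/15658884431905 ≈ 0.95593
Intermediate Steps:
q = -7267 (q = -1/3*21801 = -7267)
19858/20773 + ((q + 24465)/(-17074 - 11539))/26345 = 19858/20773 + ((-7267 + 24465)/(-17074 - 11539))/26345 = 19858*(1/20773) + (17198/(-28613))*(1/26345) = 19858/20773 + (17198*(-1/28613))*(1/26345) = 19858/20773 - 17198/28613*1/26345 = 19858/20773 - 17198/753809485 = 14968791499076/15658884431905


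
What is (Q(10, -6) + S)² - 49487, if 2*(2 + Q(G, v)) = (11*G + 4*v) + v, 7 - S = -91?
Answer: -30991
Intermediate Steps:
S = 98 (S = 7 - 1*(-91) = 7 + 91 = 98)
Q(G, v) = -2 + 5*v/2 + 11*G/2 (Q(G, v) = -2 + ((11*G + 4*v) + v)/2 = -2 + ((4*v + 11*G) + v)/2 = -2 + (5*v + 11*G)/2 = -2 + (5*v/2 + 11*G/2) = -2 + 5*v/2 + 11*G/2)
(Q(10, -6) + S)² - 49487 = ((-2 + (5/2)*(-6) + (11/2)*10) + 98)² - 49487 = ((-2 - 15 + 55) + 98)² - 49487 = (38 + 98)² - 49487 = 136² - 49487 = 18496 - 49487 = -30991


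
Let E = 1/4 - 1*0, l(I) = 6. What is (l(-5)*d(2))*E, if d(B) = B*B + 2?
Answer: 9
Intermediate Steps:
d(B) = 2 + B² (d(B) = B² + 2 = 2 + B²)
E = ¼ (E = 1*(¼) + 0 = ¼ + 0 = ¼ ≈ 0.25000)
(l(-5)*d(2))*E = (6*(2 + 2²))*(¼) = (6*(2 + 4))*(¼) = (6*6)*(¼) = 36*(¼) = 9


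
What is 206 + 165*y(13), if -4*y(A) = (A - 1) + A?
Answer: -3301/4 ≈ -825.25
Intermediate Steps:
y(A) = 1/4 - A/2 (y(A) = -((A - 1) + A)/4 = -((-1 + A) + A)/4 = -(-1 + 2*A)/4 = 1/4 - A/2)
206 + 165*y(13) = 206 + 165*(1/4 - 1/2*13) = 206 + 165*(1/4 - 13/2) = 206 + 165*(-25/4) = 206 - 4125/4 = -3301/4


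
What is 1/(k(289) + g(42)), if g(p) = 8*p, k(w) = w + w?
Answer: 1/914 ≈ 0.0010941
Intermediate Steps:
k(w) = 2*w
1/(k(289) + g(42)) = 1/(2*289 + 8*42) = 1/(578 + 336) = 1/914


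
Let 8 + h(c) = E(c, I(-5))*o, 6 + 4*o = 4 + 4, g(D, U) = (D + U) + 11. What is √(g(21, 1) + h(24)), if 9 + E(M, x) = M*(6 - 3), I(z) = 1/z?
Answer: √226/2 ≈ 7.5166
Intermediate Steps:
g(D, U) = 11 + D + U
E(M, x) = -9 + 3*M (E(M, x) = -9 + M*(6 - 3) = -9 + M*3 = -9 + 3*M)
o = ½ (o = -3/2 + (4 + 4)/4 = -3/2 + (¼)*8 = -3/2 + 2 = ½ ≈ 0.50000)
h(c) = -25/2 + 3*c/2 (h(c) = -8 + (-9 + 3*c)*(½) = -8 + (-9/2 + 3*c/2) = -25/2 + 3*c/2)
√(g(21, 1) + h(24)) = √((11 + 21 + 1) + (-25/2 + (3/2)*24)) = √(33 + (-25/2 + 36)) = √(33 + 47/2) = √(113/2) = √226/2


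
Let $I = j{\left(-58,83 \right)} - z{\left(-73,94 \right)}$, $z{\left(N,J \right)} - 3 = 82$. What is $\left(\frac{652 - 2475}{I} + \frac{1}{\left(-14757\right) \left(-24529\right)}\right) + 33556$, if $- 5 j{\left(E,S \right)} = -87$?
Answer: $\frac{4108787580904817}{122347365114} \approx 33583.0$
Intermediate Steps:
$j{\left(E,S \right)} = \frac{87}{5}$ ($j{\left(E,S \right)} = \left(- \frac{1}{5}\right) \left(-87\right) = \frac{87}{5}$)
$z{\left(N,J \right)} = 85$ ($z{\left(N,J \right)} = 3 + 82 = 85$)
$I = - \frac{338}{5}$ ($I = \frac{87}{5} - 85 = - \frac{338}{5} \approx -67.6$)
$\left(\frac{652 - 2475}{I} + \frac{1}{\left(-14757\right) \left(-24529\right)}\right) + 33556 = \left(\frac{652 - 2475}{- \frac{338}{5}} + \frac{1}{\left(-14757\right) \left(-24529\right)}\right) + 33556 = \left(\left(652 - 2475\right) \left(- \frac{5}{338}\right) - - \frac{1}{361974453}\right) + 33556 = \left(\left(-1823\right) \left(- \frac{5}{338}\right) + \frac{1}{361974453}\right) + 33556 = \left(\frac{9115}{338} + \frac{1}{361974453}\right) + 33556 = \frac{3299397139433}{122347365114} + 33556 = \frac{4108787580904817}{122347365114}$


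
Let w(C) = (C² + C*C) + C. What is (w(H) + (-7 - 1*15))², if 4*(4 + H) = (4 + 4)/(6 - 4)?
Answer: 49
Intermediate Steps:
H = -3 (H = -4 + ((4 + 4)/(6 - 4))/4 = -4 + (8/2)/4 = -4 + (8*(½))/4 = -4 + (¼)*4 = -4 + 1 = -3)
w(C) = C + 2*C² (w(C) = (C² + C²) + C = 2*C² + C = C + 2*C²)
(w(H) + (-7 - 1*15))² = (-3*(1 + 2*(-3)) + (-7 - 1*15))² = (-3*(1 - 6) + (-7 - 15))² = (-3*(-5) - 22)² = (15 - 22)² = (-7)² = 49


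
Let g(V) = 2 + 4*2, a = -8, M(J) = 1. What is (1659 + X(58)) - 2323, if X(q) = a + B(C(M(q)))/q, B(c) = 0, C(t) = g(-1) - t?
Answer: -672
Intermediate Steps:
g(V) = 10 (g(V) = 2 + 8 = 10)
C(t) = 10 - t
X(q) = -8 (X(q) = -8 + 0/q = -8 + 0 = -8)
(1659 + X(58)) - 2323 = (1659 - 8) - 2323 = 1651 - 2323 = -672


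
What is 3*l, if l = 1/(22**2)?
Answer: 3/484 ≈ 0.0061983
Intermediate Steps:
l = 1/484 ≈ 0.0020661
3*l = 3*(1/484) = 3/484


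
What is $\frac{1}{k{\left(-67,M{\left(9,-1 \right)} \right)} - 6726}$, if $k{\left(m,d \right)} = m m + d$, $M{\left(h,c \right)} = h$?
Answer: $- \frac{1}{2228} \approx -0.00044883$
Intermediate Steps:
$k{\left(m,d \right)} = d + m^{2}$ ($k{\left(m,d \right)} = m^{2} + d = d + m^{2}$)
$\frac{1}{k{\left(-67,M{\left(9,-1 \right)} \right)} - 6726} = \frac{1}{\left(9 + \left(-67\right)^{2}\right) - 6726} = \frac{1}{\left(9 + 4489\right) - 6726} = \frac{1}{4498 - 6726} = \frac{1}{-2228} = - \frac{1}{2228}$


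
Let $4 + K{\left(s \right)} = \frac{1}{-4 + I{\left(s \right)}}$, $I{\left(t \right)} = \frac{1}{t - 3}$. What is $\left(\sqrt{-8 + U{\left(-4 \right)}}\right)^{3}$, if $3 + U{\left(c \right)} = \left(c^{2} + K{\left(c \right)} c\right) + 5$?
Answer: $\frac{782 \sqrt{22678}}{841} \approx 140.03$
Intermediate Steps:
$I{\left(t \right)} = \frac{1}{-3 + t}$
$K{\left(s \right)} = -4 + \frac{1}{-4 + \frac{1}{-3 + s}}$
$U{\left(c \right)} = 2 + c^{2} + \frac{c \left(55 - 17 c\right)}{-13 + 4 c}$ ($U{\left(c \right)} = -3 + \left(\left(c^{2} + \frac{55 - 17 c}{-13 + 4 c} c\right) + 5\right) = -3 + \left(\left(c^{2} + \frac{c \left(55 - 17 c\right)}{-13 + 4 c}\right) + 5\right) = -3 + \left(5 + c^{2} + \frac{c \left(55 - 17 c\right)}{-13 + 4 c}\right) = 2 + c^{2} + \frac{c \left(55 - 17 c\right)}{-13 + 4 c}$)
$\left(\sqrt{-8 + U{\left(-4 \right)}}\right)^{3} = \left(\sqrt{-8 + \frac{-26 - 30 \left(-4\right)^{2} + 4 \left(-4\right)^{3} + 63 \left(-4\right)}{-13 + 4 \left(-4\right)}}\right)^{3} = \left(\sqrt{-8 + \frac{-26 - 480 + 4 \left(-64\right) - 252}{-13 - 16}}\right)^{3} = \left(\sqrt{-8 + \frac{-26 - 480 - 256 - 252}{-29}}\right)^{3} = \left(\sqrt{-8 - - \frac{1014}{29}}\right)^{3} = \left(\sqrt{-8 + \frac{1014}{29}}\right)^{3} = \left(\sqrt{\frac{782}{29}}\right)^{3} = \left(\frac{\sqrt{22678}}{29}\right)^{3} = \frac{782 \sqrt{22678}}{841}$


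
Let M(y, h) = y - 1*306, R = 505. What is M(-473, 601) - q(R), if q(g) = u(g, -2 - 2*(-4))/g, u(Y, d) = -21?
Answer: -393374/505 ≈ -778.96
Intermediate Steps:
M(y, h) = -306 + y (M(y, h) = y - 306 = -306 + y)
q(g) = -21/g
M(-473, 601) - q(R) = (-306 - 473) - (-21)/505 = -779 - (-21)/505 = -779 - 1*(-21/505) = -779 + 21/505 = -393374/505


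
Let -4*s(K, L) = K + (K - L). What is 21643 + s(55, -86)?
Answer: 21594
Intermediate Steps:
s(K, L) = -K/2 + L/4 (s(K, L) = -(K + (K - L))/4 = -(-L + 2*K)/4 = -K/2 + L/4)
21643 + s(55, -86) = 21643 + (-½*55 + (¼)*(-86)) = 21643 + (-55/2 - 43/2) = 21643 - 49 = 21594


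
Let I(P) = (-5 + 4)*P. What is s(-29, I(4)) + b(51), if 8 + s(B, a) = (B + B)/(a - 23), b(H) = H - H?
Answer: -158/27 ≈ -5.8519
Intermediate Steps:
b(H) = 0
I(P) = -P
s(B, a) = -8 + 2*B/(-23 + a) (s(B, a) = -8 + (B + B)/(a - 23) = -8 + (2*B)/(-23 + a) = -8 + 2*B/(-23 + a))
s(-29, I(4)) + b(51) = 2*(92 - 29 - (-4)*4)/(-23 - 1*4) + 0 = 2*(92 - 29 - 4*(-4))/(-23 - 4) + 0 = 2*(92 - 29 + 16)/(-27) + 0 = 2*(-1/27)*79 + 0 = -158/27 + 0 = -158/27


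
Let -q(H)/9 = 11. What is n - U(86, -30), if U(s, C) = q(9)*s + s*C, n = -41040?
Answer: -29946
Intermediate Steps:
q(H) = -99 (q(H) = -9*11 = -99)
U(s, C) = -99*s + C*s (U(s, C) = -99*s + s*C = -99*s + C*s)
n - U(86, -30) = -41040 - 86*(-99 - 30) = -41040 - 86*(-129) = -41040 - 1*(-11094) = -41040 + 11094 = -29946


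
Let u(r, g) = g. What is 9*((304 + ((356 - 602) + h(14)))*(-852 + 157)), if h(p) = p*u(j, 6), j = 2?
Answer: -888210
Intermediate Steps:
h(p) = 6*p (h(p) = p*6 = 6*p)
9*((304 + ((356 - 602) + h(14)))*(-852 + 157)) = 9*((304 + ((356 - 602) + 6*14))*(-852 + 157)) = 9*((304 + (-246 + 84))*(-695)) = 9*((304 - 162)*(-695)) = 9*(142*(-695)) = 9*(-98690) = -888210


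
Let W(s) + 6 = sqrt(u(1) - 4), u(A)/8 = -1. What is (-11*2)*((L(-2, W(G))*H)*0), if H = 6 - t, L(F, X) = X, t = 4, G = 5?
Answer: 0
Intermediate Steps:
u(A) = -8 (u(A) = 8*(-1) = -8)
W(s) = -6 + 2*I*sqrt(3) (W(s) = -6 + sqrt(-8 - 4) = -6 + sqrt(-12) = -6 + 2*I*sqrt(3))
H = 2 (H = 6 - 1*4 = 6 - 4 = 2)
(-11*2)*((L(-2, W(G))*H)*0) = (-11*2)*(((-6 + 2*I*sqrt(3))*2)*0) = -22*(-12 + 4*I*sqrt(3))*0 = -22*0 = 0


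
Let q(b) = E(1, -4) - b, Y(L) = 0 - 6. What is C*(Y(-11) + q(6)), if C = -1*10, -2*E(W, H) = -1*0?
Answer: 120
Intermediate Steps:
E(W, H) = 0 (E(W, H) = -(-1)*0/2 = -1/2*0 = 0)
Y(L) = -6
q(b) = -b (q(b) = 0 - b = -b)
C = -10
C*(Y(-11) + q(6)) = -10*(-6 - 1*6) = -10*(-6 - 6) = -10*(-12) = 120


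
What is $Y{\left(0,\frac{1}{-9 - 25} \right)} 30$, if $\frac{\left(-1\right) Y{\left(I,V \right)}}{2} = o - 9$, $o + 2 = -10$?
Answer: $1260$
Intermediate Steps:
$o = -12$ ($o = -2 - 10 = -12$)
$Y{\left(I,V \right)} = 42$ ($Y{\left(I,V \right)} = - 2 \left(-12 - 9\right) = \left(-2\right) \left(-21\right) = 42$)
$Y{\left(0,\frac{1}{-9 - 25} \right)} 30 = 42 \cdot 30 = 1260$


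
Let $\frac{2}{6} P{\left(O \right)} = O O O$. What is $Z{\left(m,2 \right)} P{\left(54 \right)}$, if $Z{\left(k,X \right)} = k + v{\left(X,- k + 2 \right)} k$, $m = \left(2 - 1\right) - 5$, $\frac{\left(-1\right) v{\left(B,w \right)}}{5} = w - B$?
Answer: $35901792$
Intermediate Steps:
$P{\left(O \right)} = 3 O^{3}$ ($P{\left(O \right)} = 3 O O O = 3 O^{2} O = 3 O^{3}$)
$v{\left(B,w \right)} = - 5 w + 5 B$ ($v{\left(B,w \right)} = - 5 \left(w - B\right) = - 5 w + 5 B$)
$m = -4$ ($m = 1 - 5 = -4$)
$Z{\left(k,X \right)} = k + k \left(-10 + 5 X + 5 k\right)$ ($Z{\left(k,X \right)} = k + \left(- 5 \left(- k + 2\right) + 5 X\right) k = k + \left(- 5 \left(2 - k\right) + 5 X\right) k = k + \left(\left(-10 + 5 k\right) + 5 X\right) k = k + \left(-10 + 5 X + 5 k\right) k = k + k \left(-10 + 5 X + 5 k\right)$)
$Z{\left(m,2 \right)} P{\left(54 \right)} = - 4 \left(-9 + 5 \cdot 2 + 5 \left(-4\right)\right) 3 \cdot 54^{3} = - 4 \left(-9 + 10 - 20\right) 3 \cdot 157464 = \left(-4\right) \left(-19\right) 472392 = 76 \cdot 472392 = 35901792$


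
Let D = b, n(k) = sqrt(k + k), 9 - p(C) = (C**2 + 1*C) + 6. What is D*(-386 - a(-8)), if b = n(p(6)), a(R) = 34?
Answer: -420*I*sqrt(78) ≈ -3709.3*I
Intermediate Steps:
p(C) = 3 - C - C**2 (p(C) = 9 - ((C**2 + 1*C) + 6) = 9 - ((C**2 + C) + 6) = 9 - ((C + C**2) + 6) = 9 - (6 + C + C**2) = 9 + (-6 - C - C**2) = 3 - C - C**2)
n(k) = sqrt(2)*sqrt(k) (n(k) = sqrt(2*k) = sqrt(2)*sqrt(k))
b = I*sqrt(78) (b = sqrt(2)*sqrt(3 - 1*6 - 1*6**2) = sqrt(2)*sqrt(3 - 6 - 1*36) = sqrt(2)*sqrt(3 - 6 - 36) = sqrt(2)*sqrt(-39) = sqrt(2)*(I*sqrt(39)) = I*sqrt(78) ≈ 8.8318*I)
D = I*sqrt(78) ≈ 8.8318*I
D*(-386 - a(-8)) = (I*sqrt(78))*(-386 - 1*34) = (I*sqrt(78))*(-386 - 34) = (I*sqrt(78))*(-420) = -420*I*sqrt(78)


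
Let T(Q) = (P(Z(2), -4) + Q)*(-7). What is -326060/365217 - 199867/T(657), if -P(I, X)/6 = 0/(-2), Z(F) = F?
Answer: 23831758733/559877661 ≈ 42.566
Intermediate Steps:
P(I, X) = 0 (P(I, X) = -0/(-2) = -0*(-1)/2 = -6*0 = 0)
T(Q) = -7*Q (T(Q) = (0 + Q)*(-7) = Q*(-7) = -7*Q)
-326060/365217 - 199867/T(657) = -326060/365217 - 199867/((-7*657)) = -326060*1/365217 - 199867/(-4599) = -326060/365217 - 199867*(-1/4599) = -326060/365217 + 199867/4599 = 23831758733/559877661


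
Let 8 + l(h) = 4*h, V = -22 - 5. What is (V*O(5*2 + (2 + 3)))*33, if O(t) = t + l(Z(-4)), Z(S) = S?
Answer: 8019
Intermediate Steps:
V = -27
l(h) = -8 + 4*h
O(t) = -24 + t (O(t) = t + (-8 + 4*(-4)) = t + (-8 - 16) = t - 24 = -24 + t)
(V*O(5*2 + (2 + 3)))*33 = -27*(-24 + (5*2 + (2 + 3)))*33 = -27*(-24 + (10 + 5))*33 = -27*(-24 + 15)*33 = -27*(-9)*33 = 243*33 = 8019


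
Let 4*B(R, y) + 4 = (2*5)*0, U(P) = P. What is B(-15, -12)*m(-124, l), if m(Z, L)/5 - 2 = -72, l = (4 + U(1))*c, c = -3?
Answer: 350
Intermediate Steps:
B(R, y) = -1 (B(R, y) = -1 + ((2*5)*0)/4 = -1 + (10*0)/4 = -1 + (¼)*0 = -1 + 0 = -1)
l = -15 (l = (4 + 1)*(-3) = 5*(-3) = -15)
m(Z, L) = -350 (m(Z, L) = 10 + 5*(-72) = 10 - 360 = -350)
B(-15, -12)*m(-124, l) = -1*(-350) = 350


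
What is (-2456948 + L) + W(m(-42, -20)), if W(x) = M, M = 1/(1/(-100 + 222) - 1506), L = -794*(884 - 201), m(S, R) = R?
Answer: -551055201872/183731 ≈ -2.9992e+6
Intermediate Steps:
L = -542302 (L = -794*683 = -542302)
M = -122/183731 (M = 1/(1/122 - 1506) = 1/(-183731/122) = -122/183731 ≈ -0.00066401)
W(x) = -122/183731
(-2456948 + L) + W(m(-42, -20)) = (-2456948 - 542302) - 122/183731 = -2999250 - 122/183731 = -551055201872/183731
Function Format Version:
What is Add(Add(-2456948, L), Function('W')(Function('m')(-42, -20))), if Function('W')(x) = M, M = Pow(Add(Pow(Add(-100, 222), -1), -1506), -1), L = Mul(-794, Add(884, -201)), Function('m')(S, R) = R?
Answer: Rational(-551055201872, 183731) ≈ -2.9992e+6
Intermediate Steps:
L = -542302 (L = Mul(-794, 683) = -542302)
M = Rational(-122, 183731) (M = Pow(Add(Pow(122, -1), -1506), -1) = Pow(Add(Rational(1, 122), -1506), -1) = Pow(Rational(-183731, 122), -1) = Rational(-122, 183731) ≈ -0.00066401)
Function('W')(x) = Rational(-122, 183731)
Add(Add(-2456948, L), Function('W')(Function('m')(-42, -20))) = Add(Add(-2456948, -542302), Rational(-122, 183731)) = Add(-2999250, Rational(-122, 183731)) = Rational(-551055201872, 183731)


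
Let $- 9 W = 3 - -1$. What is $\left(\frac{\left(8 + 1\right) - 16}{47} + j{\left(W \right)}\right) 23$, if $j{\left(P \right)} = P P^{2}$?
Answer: $- \frac{186553}{34263} \approx -5.4447$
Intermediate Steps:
$W = - \frac{4}{9}$ ($W = - \frac{3 - -1}{9} = - \frac{3 + 1}{9} = \left(- \frac{1}{9}\right) 4 = - \frac{4}{9} \approx -0.44444$)
$j{\left(P \right)} = P^{3}$
$\left(\frac{\left(8 + 1\right) - 16}{47} + j{\left(W \right)}\right) 23 = \left(\frac{\left(8 + 1\right) - 16}{47} + \left(- \frac{4}{9}\right)^{3}\right) 23 = \left(\left(9 - 16\right) \frac{1}{47} - \frac{64}{729}\right) 23 = \left(\left(-7\right) \frac{1}{47} - \frac{64}{729}\right) 23 = \left(- \frac{7}{47} - \frac{64}{729}\right) 23 = \left(- \frac{8111}{34263}\right) 23 = - \frac{186553}{34263}$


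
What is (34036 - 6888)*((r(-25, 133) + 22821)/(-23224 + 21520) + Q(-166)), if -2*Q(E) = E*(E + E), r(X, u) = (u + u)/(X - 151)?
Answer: -2550730708459/3408 ≈ -7.4845e+8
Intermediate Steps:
r(X, u) = 2*u/(-151 + X) (r(X, u) = (2*u)/(-151 + X) = 2*u/(-151 + X))
Q(E) = -E² (Q(E) = -E*(E + E)/2 = -E*2*E/2 = -E²)
(34036 - 6888)*((r(-25, 133) + 22821)/(-23224 + 21520) + Q(-166)) = (34036 - 6888)*((2*133/(-151 - 25) + 22821)/(-23224 + 21520) - 1*(-166)²) = 27148*((2*133/(-176) + 22821)/(-1704) - 1*27556) = 27148*((2*133*(-1/176) + 22821)*(-1/1704) - 27556) = 27148*((-133/88 + 22821)*(-1/1704) - 27556) = 27148*((2008115/88)*(-1/1704) - 27556) = 27148*(-2008115/149952 - 27556) = 27148*(-4134085427/149952) = -2550730708459/3408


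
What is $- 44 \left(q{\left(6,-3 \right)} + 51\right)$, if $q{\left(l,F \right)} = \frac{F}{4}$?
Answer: $-2211$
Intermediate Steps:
$q{\left(l,F \right)} = \frac{F}{4}$ ($q{\left(l,F \right)} = F \frac{1}{4} = \frac{F}{4}$)
$- 44 \left(q{\left(6,-3 \right)} + 51\right) = - 44 \left(\frac{1}{4} \left(-3\right) + 51\right) = - 44 \left(- \frac{3}{4} + 51\right) = \left(-44\right) \frac{201}{4} = -2211$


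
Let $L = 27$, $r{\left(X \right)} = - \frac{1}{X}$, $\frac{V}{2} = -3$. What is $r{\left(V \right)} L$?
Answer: $\frac{9}{2} \approx 4.5$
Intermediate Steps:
$V = -6$ ($V = 2 \left(-3\right) = -6$)
$r{\left(V \right)} L = - \frac{1}{-6} \cdot 27 = \left(-1\right) \left(- \frac{1}{6}\right) 27 = \frac{1}{6} \cdot 27 = \frac{9}{2}$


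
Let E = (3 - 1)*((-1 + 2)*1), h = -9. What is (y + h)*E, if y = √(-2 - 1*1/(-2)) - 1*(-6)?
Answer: -6 + I*√6 ≈ -6.0 + 2.4495*I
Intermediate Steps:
E = 2 (E = 2*(1*1) = 2*1 = 2)
y = 6 + I*√6/2 (y = √(-2 - 1*(-½)) + 6 = √(-2 + ½) + 6 = √(-3/2) + 6 = I*√6/2 + 6 = 6 + I*√6/2 ≈ 6.0 + 1.2247*I)
(y + h)*E = ((6 + I*√6/2) - 9)*2 = (-3 + I*√6/2)*2 = -6 + I*√6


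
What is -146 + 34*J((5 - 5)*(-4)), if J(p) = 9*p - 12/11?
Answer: -2014/11 ≈ -183.09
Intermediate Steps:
J(p) = -12/11 + 9*p (J(p) = 9*p - 12*1/11 = 9*p - 12/11 = -12/11 + 9*p)
-146 + 34*J((5 - 5)*(-4)) = -146 + 34*(-12/11 + 9*((5 - 5)*(-4))) = -146 + 34*(-12/11 + 9*(0*(-4))) = -146 + 34*(-12/11 + 9*0) = -146 + 34*(-12/11 + 0) = -146 + 34*(-12/11) = -146 - 408/11 = -2014/11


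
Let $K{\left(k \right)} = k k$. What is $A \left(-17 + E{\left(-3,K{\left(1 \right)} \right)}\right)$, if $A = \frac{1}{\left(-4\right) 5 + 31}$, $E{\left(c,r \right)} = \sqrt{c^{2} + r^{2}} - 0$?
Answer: $- \frac{17}{11} + \frac{\sqrt{10}}{11} \approx -1.258$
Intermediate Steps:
$K{\left(k \right)} = k^{2}$
$E{\left(c,r \right)} = \sqrt{c^{2} + r^{2}}$ ($E{\left(c,r \right)} = \sqrt{c^{2} + r^{2}} + 0 = \sqrt{c^{2} + r^{2}}$)
$A = \frac{1}{11}$ ($A = \frac{1}{-20 + 31} = \frac{1}{11} \approx 0.090909$)
$A \left(-17 + E{\left(-3,K{\left(1 \right)} \right)}\right) = \frac{-17 + \sqrt{\left(-3\right)^{2} + \left(1^{2}\right)^{2}}}{11} = \frac{-17 + \sqrt{9 + 1^{2}}}{11} = \frac{-17 + \sqrt{9 + 1}}{11} = \frac{-17 + \sqrt{10}}{11} = - \frac{17}{11} + \frac{\sqrt{10}}{11}$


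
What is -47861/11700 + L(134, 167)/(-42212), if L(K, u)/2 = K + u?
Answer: -506837983/123470100 ≈ -4.1049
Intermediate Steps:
L(K, u) = 2*K + 2*u (L(K, u) = 2*(K + u) = 2*K + 2*u)
-47861/11700 + L(134, 167)/(-42212) = -47861/11700 + (2*134 + 2*167)/(-42212) = -47861*1/11700 + (268 + 334)*(-1/42212) = -47861/11700 + 602*(-1/42212) = -47861/11700 - 301/21106 = -506837983/123470100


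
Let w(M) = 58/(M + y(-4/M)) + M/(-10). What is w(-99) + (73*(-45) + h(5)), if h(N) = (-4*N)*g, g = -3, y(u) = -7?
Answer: -1704293/530 ≈ -3215.6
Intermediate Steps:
h(N) = 12*N (h(N) = -4*N*(-3) = 12*N)
w(M) = 58/(-7 + M) - M/10 (w(M) = 58/(M - 7) + M/(-10) = 58/(-7 + M) + M*(-⅒) = 58/(-7 + M) - M/10)
w(-99) + (73*(-45) + h(5)) = (580 - 1*(-99)² + 7*(-99))/(10*(-7 - 99)) + (73*(-45) + 12*5) = (⅒)*(580 - 1*9801 - 693)/(-106) + (-3285 + 60) = (⅒)*(-1/106)*(580 - 9801 - 693) - 3225 = (⅒)*(-1/106)*(-9914) - 3225 = 4957/530 - 3225 = -1704293/530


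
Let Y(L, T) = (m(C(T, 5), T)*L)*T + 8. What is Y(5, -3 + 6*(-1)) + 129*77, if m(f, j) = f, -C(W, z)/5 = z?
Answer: 11066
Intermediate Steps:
C(W, z) = -5*z
Y(L, T) = 8 - 25*L*T (Y(L, T) = ((-5*5)*L)*T + 8 = (-25*L)*T + 8 = -25*L*T + 8 = 8 - 25*L*T)
Y(5, -3 + 6*(-1)) + 129*77 = (8 - 25*5*(-3 + 6*(-1))) + 129*77 = (8 - 25*5*(-3 - 6)) + 9933 = (8 - 25*5*(-9)) + 9933 = (8 + 1125) + 9933 = 1133 + 9933 = 11066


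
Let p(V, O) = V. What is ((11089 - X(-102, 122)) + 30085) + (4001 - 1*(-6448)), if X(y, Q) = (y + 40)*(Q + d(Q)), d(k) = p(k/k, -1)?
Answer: 59249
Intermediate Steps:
d(k) = 1 (d(k) = k/k = 1)
X(y, Q) = (1 + Q)*(40 + y) (X(y, Q) = (y + 40)*(Q + 1) = (40 + y)*(1 + Q) = (1 + Q)*(40 + y))
((11089 - X(-102, 122)) + 30085) + (4001 - 1*(-6448)) = ((11089 - (40 - 102 + 40*122 + 122*(-102))) + 30085) + (4001 - 1*(-6448)) = ((11089 - (40 - 102 + 4880 - 12444)) + 30085) + (4001 + 6448) = ((11089 - 1*(-7626)) + 30085) + 10449 = ((11089 + 7626) + 30085) + 10449 = (18715 + 30085) + 10449 = 48800 + 10449 = 59249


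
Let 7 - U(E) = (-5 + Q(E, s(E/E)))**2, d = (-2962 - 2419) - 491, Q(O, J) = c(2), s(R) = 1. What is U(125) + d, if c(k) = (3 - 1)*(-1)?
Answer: -5914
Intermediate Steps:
c(k) = -2 (c(k) = 2*(-1) = -2)
Q(O, J) = -2
d = -5872 (d = -5381 - 491 = -5872)
U(E) = -42 (U(E) = 7 - (-5 - 2)**2 = 7 - 1*(-7)**2 = 7 - 1*49 = 7 - 49 = -42)
U(125) + d = -42 - 5872 = -5914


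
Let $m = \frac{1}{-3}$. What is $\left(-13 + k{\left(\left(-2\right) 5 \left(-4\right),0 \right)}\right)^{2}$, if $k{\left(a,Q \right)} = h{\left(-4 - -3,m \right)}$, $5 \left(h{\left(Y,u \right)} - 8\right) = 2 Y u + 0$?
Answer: $\frac{5329}{225} \approx 23.684$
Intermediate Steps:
$m = - \frac{1}{3} \approx -0.33333$
$h{\left(Y,u \right)} = 8 + \frac{2 Y u}{5}$ ($h{\left(Y,u \right)} = 8 + \frac{2 Y u + 0}{5} = 8 + \frac{2 Y u}{5}$)
$k{\left(a,Q \right)} = \frac{122}{15}$ ($k{\left(a,Q \right)} = 8 + \frac{2}{5} \left(-4 - -3\right) \left(- \frac{1}{3}\right) = 8 + \frac{2}{5} \left(-4 + 3\right) \left(- \frac{1}{3}\right) = 8 + \frac{2}{5} \left(-1\right) \left(- \frac{1}{3}\right) = 8 + \frac{2}{15} = \frac{122}{15}$)
$\left(-13 + k{\left(\left(-2\right) 5 \left(-4\right),0 \right)}\right)^{2} = \left(-13 + \frac{122}{15}\right)^{2} = \left(- \frac{73}{15}\right)^{2} = \frac{5329}{225}$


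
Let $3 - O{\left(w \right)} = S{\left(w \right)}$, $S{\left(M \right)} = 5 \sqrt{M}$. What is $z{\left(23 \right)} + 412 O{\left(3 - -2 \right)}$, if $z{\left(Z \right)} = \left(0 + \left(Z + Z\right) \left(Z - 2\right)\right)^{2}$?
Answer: $934392 - 2060 \sqrt{5} \approx 9.2979 \cdot 10^{5}$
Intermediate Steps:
$O{\left(w \right)} = 3 - 5 \sqrt{w}$
$z{\left(Z \right)} = 4 Z^{2} \left(-2 + Z\right)^{2}$ ($z{\left(Z \right)} = \left(0 + 2 Z \left(-2 + Z\right)\right)^{2} = \left(2 Z \left(-2 + Z\right)\right)^{2} = 4 Z^{2} \left(-2 + Z\right)^{2}$)
$z{\left(23 \right)} + 412 O{\left(3 - -2 \right)} = 4 \cdot 23^{2} \left(-2 + 23\right)^{2} + 412 \left(3 - 5 \sqrt{3 - -2}\right) = 4 \cdot 529 \cdot 21^{2} + 412 \left(3 - 5 \sqrt{3 + 2}\right) = 4 \cdot 529 \cdot 441 + 412 \left(3 - 5 \sqrt{5}\right) = 933156 + \left(1236 - 2060 \sqrt{5}\right) = 934392 - 2060 \sqrt{5}$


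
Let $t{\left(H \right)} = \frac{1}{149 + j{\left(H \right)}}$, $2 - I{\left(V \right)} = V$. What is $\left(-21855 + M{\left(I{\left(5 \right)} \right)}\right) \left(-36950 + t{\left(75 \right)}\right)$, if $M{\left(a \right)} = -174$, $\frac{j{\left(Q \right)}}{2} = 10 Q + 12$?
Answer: $\frac{194539197303}{239} \approx 8.1397 \cdot 10^{8}$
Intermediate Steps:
$j{\left(Q \right)} = 24 + 20 Q$ ($j{\left(Q \right)} = 2 \left(10 Q + 12\right) = 2 \left(12 + 10 Q\right) = 24 + 20 Q$)
$I{\left(V \right)} = 2 - V$
$t{\left(H \right)} = \frac{1}{173 + 20 H}$ ($t{\left(H \right)} = \frac{1}{149 + \left(24 + 20 H\right)} = \frac{1}{173 + 20 H}$)
$\left(-21855 + M{\left(I{\left(5 \right)} \right)}\right) \left(-36950 + t{\left(75 \right)}\right) = \left(-21855 - 174\right) \left(-36950 + \frac{1}{173 + 20 \cdot 75}\right) = - 22029 \left(-36950 + \frac{1}{173 + 1500}\right) = - 22029 \left(-36950 + \frac{1}{1673}\right) = \left(-22029\right) \left(- \frac{61817349}{1673}\right) = \frac{194539197303}{239}$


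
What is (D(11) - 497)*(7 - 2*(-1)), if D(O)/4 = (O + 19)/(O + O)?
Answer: -48663/11 ≈ -4423.9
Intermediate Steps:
D(O) = 2*(19 + O)/O (D(O) = 4*((O + 19)/(O + O)) = 4*((19 + O)/((2*O))) = 4*((19 + O)*(1/(2*O))) = 4*((19 + O)/(2*O)) = 2*(19 + O)/O)
(D(11) - 497)*(7 - 2*(-1)) = ((2 + 38/11) - 497)*(7 - 2*(-1)) = ((2 + 38*(1/11)) - 497)*(7 + 2) = ((2 + 38/11) - 497)*9 = (60/11 - 497)*9 = -5407/11*9 = -48663/11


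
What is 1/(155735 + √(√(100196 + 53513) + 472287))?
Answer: 1/(155735 + √(472287 + √153709)) ≈ 6.3929e-6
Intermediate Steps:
1/(155735 + √(√(100196 + 53513) + 472287)) = 1/(155735 + √(√153709 + 472287)) = 1/(155735 + √(472287 + √153709))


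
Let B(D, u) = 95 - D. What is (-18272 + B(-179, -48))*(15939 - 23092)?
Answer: 128739694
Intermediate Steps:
(-18272 + B(-179, -48))*(15939 - 23092) = (-18272 + (95 - 1*(-179)))*(15939 - 23092) = (-18272 + (95 + 179))*(-7153) = (-18272 + 274)*(-7153) = -17998*(-7153) = 128739694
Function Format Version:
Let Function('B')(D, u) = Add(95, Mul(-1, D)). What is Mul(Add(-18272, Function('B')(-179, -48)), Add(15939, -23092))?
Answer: 128739694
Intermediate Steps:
Mul(Add(-18272, Function('B')(-179, -48)), Add(15939, -23092)) = Mul(Add(-18272, Add(95, Mul(-1, -179))), Add(15939, -23092)) = Mul(Add(-18272, Add(95, 179)), -7153) = Mul(Add(-18272, 274), -7153) = Mul(-17998, -7153) = 128739694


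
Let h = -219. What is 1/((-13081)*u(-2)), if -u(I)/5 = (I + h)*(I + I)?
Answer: 1/57818020 ≈ 1.7296e-8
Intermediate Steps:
u(I) = -10*I*(-219 + I) (u(I) = -5*(I - 219)*(I + I) = -5*(-219 + I)*2*I = -10*I*(-219 + I))
1/((-13081)*u(-2)) = 1/((-13081)*((10*(-2)*(219 - 1*(-2))))) = -(-1/(20*(219 + 2)))/13081 = -1/(13081*(10*(-2)*221)) = -1/13081/(-4420) = -1/13081*(-1/4420) = 1/57818020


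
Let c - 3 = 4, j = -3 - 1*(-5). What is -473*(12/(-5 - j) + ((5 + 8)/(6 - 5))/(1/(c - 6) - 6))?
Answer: 71423/35 ≈ 2040.7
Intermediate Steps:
j = 2 (j = -3 + 5 = 2)
c = 7 (c = 3 + 4 = 7)
-473*(12/(-5 - j) + ((5 + 8)/(6 - 5))/(1/(c - 6) - 6)) = -473*(12/(-5 - 1*2) + ((5 + 8)/(6 - 5))/(1/(7 - 6) - 6)) = -473*(12/(-5 - 2) + (13/1)/(1/1 - 6)) = -473*(12/(-7) + (13*1)/(1 - 6)) = -473*(12*(-⅐) + 13/(-5)) = -473*(-12/7 + 13*(-⅕)) = -473*(-12/7 - 13/5) = -473*(-151/35) = 71423/35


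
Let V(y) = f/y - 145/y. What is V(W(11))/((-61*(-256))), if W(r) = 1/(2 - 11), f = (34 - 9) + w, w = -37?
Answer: 1413/15616 ≈ 0.090484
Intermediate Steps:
f = -12 (f = (34 - 9) - 37 = 25 - 37 = -12)
W(r) = -1/9 (W(r) = 1/(-9) = -1/9)
V(y) = -157/y (V(y) = -12/y - 145/y = -157/y)
V(W(11))/((-61*(-256))) = (-157/(-1/9))/((-61*(-256))) = -157*(-9)/15616 = 1413*(1/15616) = 1413/15616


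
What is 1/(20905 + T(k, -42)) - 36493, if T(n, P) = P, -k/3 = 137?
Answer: -761353458/20863 ≈ -36493.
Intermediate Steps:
k = -411 (k = -3*137 = -411)
1/(20905 + T(k, -42)) - 36493 = 1/(20905 - 42) - 36493 = 1/20863 - 36493 = -761353458/20863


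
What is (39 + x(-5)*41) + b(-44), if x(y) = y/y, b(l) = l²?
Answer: 2016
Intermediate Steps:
x(y) = 1
(39 + x(-5)*41) + b(-44) = (39 + 1*41) + (-44)² = (39 + 41) + 1936 = 80 + 1936 = 2016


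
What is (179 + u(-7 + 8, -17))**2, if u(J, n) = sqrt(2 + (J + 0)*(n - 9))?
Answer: 32017 + 716*I*sqrt(6) ≈ 32017.0 + 1753.8*I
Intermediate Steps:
u(J, n) = sqrt(2 + J*(-9 + n))
(179 + u(-7 + 8, -17))**2 = (179 + sqrt(2 - 9*(-7 + 8) + (-7 + 8)*(-17)))**2 = (179 + sqrt(2 - 9*1 + 1*(-17)))**2 = (179 + sqrt(2 - 9 - 17))**2 = (179 + sqrt(-24))**2 = (179 + 2*I*sqrt(6))**2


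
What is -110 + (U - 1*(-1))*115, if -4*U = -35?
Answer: 4045/4 ≈ 1011.3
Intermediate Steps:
U = 35/4 (U = -1/4*(-35) = 35/4 ≈ 8.7500)
-110 + (U - 1*(-1))*115 = -110 + (35/4 - 1*(-1))*115 = -110 + (35/4 + 1)*115 = -110 + (39/4)*115 = -110 + 4485/4 = 4045/4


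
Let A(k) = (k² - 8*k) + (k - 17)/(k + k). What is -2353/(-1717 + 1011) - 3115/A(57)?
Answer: 2801047/1263034 ≈ 2.2177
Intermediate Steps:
A(k) = k² - 8*k + (-17 + k)/(2*k) (A(k) = (k² - 8*k) + (-17 + k)/((2*k)) = (k² - 8*k) + (-17 + k)*(1/(2*k)) = (k² - 8*k) + (-17 + k)/(2*k) = k² - 8*k + (-17 + k)/(2*k))
-2353/(-1717 + 1011) - 3115/A(57) = -2353/(-1717 + 1011) - 3115/(½ + 57² - 8*57 - 17/2/57) = -2353/(-706) - 3115/(½ + 3249 - 456 - 17/2*1/57) = -2353*(-1/706) - 3115/(½ + 3249 - 456 - 17/114) = 2353/706 - 3115/159221/57 = 2353/706 - 3115*57/159221 = 2353/706 - 1995/1789 = 2801047/1263034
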